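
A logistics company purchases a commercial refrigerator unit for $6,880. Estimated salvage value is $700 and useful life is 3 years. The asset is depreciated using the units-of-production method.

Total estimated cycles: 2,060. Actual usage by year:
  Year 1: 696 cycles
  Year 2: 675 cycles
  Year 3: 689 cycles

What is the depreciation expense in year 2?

$2,025

Depreciable base = $6,880 − $700 = $6,180.
Rate = $6,180 / 2,060 cycles = $3 per cycle.
Year 1: 696 × $3 = $2,088. Book value $4,792.
Year 2: 675 × $3 = $2,025. Book value $2,767.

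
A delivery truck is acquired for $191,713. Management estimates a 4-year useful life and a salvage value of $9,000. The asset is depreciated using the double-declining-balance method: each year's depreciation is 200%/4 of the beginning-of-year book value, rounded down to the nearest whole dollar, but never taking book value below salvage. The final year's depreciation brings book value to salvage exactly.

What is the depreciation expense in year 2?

Depreciable base = $191,713 − $9,000 = $182,713.
Year 1: ⌊$191,713 × 200%/4⌋ = $95,856. Book value $95,857.
Year 2: ⌊$95,857 × 200%/4⌋ = $47,928. Book value $47,929.

$47,928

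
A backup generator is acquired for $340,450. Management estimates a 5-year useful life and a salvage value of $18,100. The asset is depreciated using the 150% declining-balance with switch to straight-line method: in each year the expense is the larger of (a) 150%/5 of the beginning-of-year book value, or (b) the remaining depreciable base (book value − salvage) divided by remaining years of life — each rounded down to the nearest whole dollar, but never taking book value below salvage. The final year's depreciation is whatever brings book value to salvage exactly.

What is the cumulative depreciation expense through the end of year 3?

$223,675

Depreciable base = $340,450 − $18,100 = $322,350.
Year 1: DB = ⌊$340,450 × 150%/5⌋ = $102,135; SL = ⌊$322,350/5⌋ = $64,470 → take DB $102,135. Book value $238,315.
Year 2: DB = ⌊$238,315 × 150%/5⌋ = $71,494; SL = ⌊$220,215/4⌋ = $55,053 → take DB $71,494. Book value $166,821.
Year 3: DB = ⌊$166,821 × 150%/5⌋ = $50,046; SL = ⌊$148,721/3⌋ = $49,573 → take DB $50,046. Book value $116,775.
Accumulated through year 3 = $340,450 − $116,775 = $223,675.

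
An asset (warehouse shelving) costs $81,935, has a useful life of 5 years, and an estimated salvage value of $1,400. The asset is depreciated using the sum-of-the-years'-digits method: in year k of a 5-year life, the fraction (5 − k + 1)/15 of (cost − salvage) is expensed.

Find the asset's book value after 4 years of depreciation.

Depreciable base = $81,935 − $1,400 = $80,535.
Sum of the years' digits = 5+4+3+2+1 = 15.
Year 1: $80,535 × 5/15 = $26,845. Book value $55,090.
Year 2: $80,535 × 4/15 = $21,476. Book value $33,614.
Year 3: $80,535 × 3/15 = $16,107. Book value $17,507.
Year 4: $80,535 × 2/15 = $10,738. Book value $6,769.

$6,769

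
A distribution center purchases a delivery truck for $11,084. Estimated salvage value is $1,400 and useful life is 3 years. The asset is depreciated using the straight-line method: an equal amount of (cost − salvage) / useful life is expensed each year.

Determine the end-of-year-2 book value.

Depreciable base = $11,084 − $1,400 = $9,684.
Annual expense = $9,684 / 3 = $3,228.
End of year 1: book value $7,856.
End of year 2: book value $4,628.

$4,628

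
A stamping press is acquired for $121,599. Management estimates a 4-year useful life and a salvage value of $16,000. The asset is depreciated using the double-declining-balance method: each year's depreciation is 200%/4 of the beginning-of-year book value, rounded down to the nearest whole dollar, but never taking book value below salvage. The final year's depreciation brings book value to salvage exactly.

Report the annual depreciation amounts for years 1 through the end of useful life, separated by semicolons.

$60,799; $30,400; $14,400; $0

Depreciable base = $121,599 − $16,000 = $105,599.
Year 1: ⌊$121,599 × 200%/4⌋ = $60,799. Book value $60,800.
Year 2: ⌊$60,800 × 200%/4⌋ = $30,400. Book value $30,400.
Year 3: ⌊$30,400 × 200%/4⌋ = $15,200, capped at $14,400. Book value $16,000.
Year 4 (final): $16,000 − $16,000 = $0. Book value $16,000.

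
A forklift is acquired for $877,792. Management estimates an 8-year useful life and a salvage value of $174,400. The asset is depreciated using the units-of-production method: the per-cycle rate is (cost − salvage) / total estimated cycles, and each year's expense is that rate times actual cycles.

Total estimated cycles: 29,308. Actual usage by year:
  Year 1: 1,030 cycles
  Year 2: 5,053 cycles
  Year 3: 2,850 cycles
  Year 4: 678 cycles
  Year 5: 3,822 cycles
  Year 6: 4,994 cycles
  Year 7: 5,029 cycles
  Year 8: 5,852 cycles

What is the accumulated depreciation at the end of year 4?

Depreciable base = $877,792 − $174,400 = $703,392.
Rate = $703,392 / 29,308 cycles = $24 per cycle.
Year 1: 1,030 × $24 = $24,720. Book value $853,072.
Year 2: 5,053 × $24 = $121,272. Book value $731,800.
Year 3: 2,850 × $24 = $68,400. Book value $663,400.
Year 4: 678 × $24 = $16,272. Book value $647,128.
Accumulated through year 4 = $877,792 − $647,128 = $230,664.

$230,664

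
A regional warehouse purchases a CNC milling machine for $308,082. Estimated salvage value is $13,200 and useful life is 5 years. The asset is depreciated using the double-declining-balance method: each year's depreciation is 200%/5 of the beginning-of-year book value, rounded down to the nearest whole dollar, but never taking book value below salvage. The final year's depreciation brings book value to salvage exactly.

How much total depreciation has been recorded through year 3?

Depreciable base = $308,082 − $13,200 = $294,882.
Year 1: ⌊$308,082 × 200%/5⌋ = $123,232. Book value $184,850.
Year 2: ⌊$184,850 × 200%/5⌋ = $73,940. Book value $110,910.
Year 3: ⌊$110,910 × 200%/5⌋ = $44,364. Book value $66,546.
Accumulated through year 3 = $308,082 − $66,546 = $241,536.

$241,536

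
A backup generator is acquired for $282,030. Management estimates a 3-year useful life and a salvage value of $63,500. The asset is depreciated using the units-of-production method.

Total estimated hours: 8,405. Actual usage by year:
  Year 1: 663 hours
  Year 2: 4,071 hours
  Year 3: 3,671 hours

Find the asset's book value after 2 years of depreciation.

Depreciable base = $282,030 − $63,500 = $218,530.
Rate = $218,530 / 8,405 hours = $26 per hour.
Year 1: 663 × $26 = $17,238. Book value $264,792.
Year 2: 4,071 × $26 = $105,846. Book value $158,946.

$158,946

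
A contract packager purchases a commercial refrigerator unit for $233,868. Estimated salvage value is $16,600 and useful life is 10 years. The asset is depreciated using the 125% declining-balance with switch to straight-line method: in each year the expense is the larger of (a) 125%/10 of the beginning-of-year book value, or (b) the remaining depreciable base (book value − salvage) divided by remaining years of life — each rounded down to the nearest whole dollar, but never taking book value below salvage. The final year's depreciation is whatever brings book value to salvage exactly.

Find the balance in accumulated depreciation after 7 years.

$157,235

Depreciable base = $233,868 − $16,600 = $217,268.
Year 1: DB = ⌊$233,868 × 125%/10⌋ = $29,233; SL = ⌊$217,268/10⌋ = $21,726 → take DB $29,233. Book value $204,635.
Year 2: DB = ⌊$204,635 × 125%/10⌋ = $25,579; SL = ⌊$188,035/9⌋ = $20,892 → take DB $25,579. Book value $179,056.
Year 3: DB = ⌊$179,056 × 125%/10⌋ = $22,382; SL = ⌊$162,456/8⌋ = $20,307 → take DB $22,382. Book value $156,674.
Year 4: DB = ⌊$156,674 × 125%/10⌋ = $19,584; SL = ⌊$140,074/7⌋ = $20,010 → take SL $20,010. Book value $136,664.
Year 5: DB = ⌊$136,664 × 125%/10⌋ = $17,083; SL = ⌊$120,064/6⌋ = $20,010 → take SL $20,010. Book value $116,654.
Year 6: DB = ⌊$116,654 × 125%/10⌋ = $14,581; SL = ⌊$100,054/5⌋ = $20,010 → take SL $20,010. Book value $96,644.
Year 7: DB = ⌊$96,644 × 125%/10⌋ = $12,080; SL = ⌊$80,044/4⌋ = $20,011 → take SL $20,011. Book value $76,633.
Accumulated through year 7 = $233,868 − $76,633 = $157,235.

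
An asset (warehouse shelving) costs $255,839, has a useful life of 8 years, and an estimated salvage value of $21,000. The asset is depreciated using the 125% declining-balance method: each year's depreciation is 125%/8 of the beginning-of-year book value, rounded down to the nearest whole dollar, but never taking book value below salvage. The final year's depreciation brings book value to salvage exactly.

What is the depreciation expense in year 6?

Depreciable base = $255,839 − $21,000 = $234,839.
Year 1: ⌊$255,839 × 125%/8⌋ = $39,974. Book value $215,865.
Year 2: ⌊$215,865 × 125%/8⌋ = $33,728. Book value $182,137.
Year 3: ⌊$182,137 × 125%/8⌋ = $28,458. Book value $153,679.
Year 4: ⌊$153,679 × 125%/8⌋ = $24,012. Book value $129,667.
Year 5: ⌊$129,667 × 125%/8⌋ = $20,260. Book value $109,407.
Year 6: ⌊$109,407 × 125%/8⌋ = $17,094. Book value $92,313.

$17,094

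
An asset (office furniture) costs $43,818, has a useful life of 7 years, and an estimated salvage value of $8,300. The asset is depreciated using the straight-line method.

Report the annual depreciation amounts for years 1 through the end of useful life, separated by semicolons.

$5,074; $5,074; $5,074; $5,074; $5,074; $5,074; $5,074

Depreciable base = $43,818 − $8,300 = $35,518.
Annual expense = $35,518 / 7 = $5,074.
End of year 1: book value $38,744.
End of year 2: book value $33,670.
End of year 3: book value $28,596.
End of year 4: book value $23,522.
End of year 5: book value $18,448.
End of year 6: book value $13,374.
End of year 7: book value $8,300.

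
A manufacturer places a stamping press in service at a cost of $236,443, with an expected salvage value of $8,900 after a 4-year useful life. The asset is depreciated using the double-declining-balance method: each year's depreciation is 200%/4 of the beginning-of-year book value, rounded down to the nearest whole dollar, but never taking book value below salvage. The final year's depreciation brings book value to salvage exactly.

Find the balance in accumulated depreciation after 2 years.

$177,332

Depreciable base = $236,443 − $8,900 = $227,543.
Year 1: ⌊$236,443 × 200%/4⌋ = $118,221. Book value $118,222.
Year 2: ⌊$118,222 × 200%/4⌋ = $59,111. Book value $59,111.
Accumulated through year 2 = $236,443 − $59,111 = $177,332.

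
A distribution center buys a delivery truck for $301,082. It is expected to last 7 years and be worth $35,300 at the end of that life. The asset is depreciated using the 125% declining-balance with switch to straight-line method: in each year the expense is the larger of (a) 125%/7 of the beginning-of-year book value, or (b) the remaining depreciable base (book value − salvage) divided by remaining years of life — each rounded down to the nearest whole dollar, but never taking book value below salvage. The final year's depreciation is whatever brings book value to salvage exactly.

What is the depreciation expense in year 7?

$32,895

Depreciable base = $301,082 − $35,300 = $265,782.
Year 1: DB = ⌊$301,082 × 125%/7⌋ = $53,764; SL = ⌊$265,782/7⌋ = $37,968 → take DB $53,764. Book value $247,318.
Year 2: DB = ⌊$247,318 × 125%/7⌋ = $44,163; SL = ⌊$212,018/6⌋ = $35,336 → take DB $44,163. Book value $203,155.
Year 3: DB = ⌊$203,155 × 125%/7⌋ = $36,277; SL = ⌊$167,855/5⌋ = $33,571 → take DB $36,277. Book value $166,878.
Year 4: DB = ⌊$166,878 × 125%/7⌋ = $29,799; SL = ⌊$131,578/4⌋ = $32,894 → take SL $32,894. Book value $133,984.
Year 5: DB = ⌊$133,984 × 125%/7⌋ = $23,925; SL = ⌊$98,684/3⌋ = $32,894 → take SL $32,894. Book value $101,090.
Year 6: DB = ⌊$101,090 × 125%/7⌋ = $18,051; SL = ⌊$65,790/2⌋ = $32,895 → take SL $32,895. Book value $68,195.
Year 7 (final): $68,195 − $35,300 = $32,895. Book value $35,300.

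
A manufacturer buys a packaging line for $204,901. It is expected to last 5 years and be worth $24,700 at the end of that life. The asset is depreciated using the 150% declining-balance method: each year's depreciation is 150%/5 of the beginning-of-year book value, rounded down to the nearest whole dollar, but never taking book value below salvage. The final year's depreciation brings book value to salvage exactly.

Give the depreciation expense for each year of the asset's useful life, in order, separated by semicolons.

$61,470; $43,029; $30,120; $21,084; $24,498

Depreciable base = $204,901 − $24,700 = $180,201.
Year 1: ⌊$204,901 × 150%/5⌋ = $61,470. Book value $143,431.
Year 2: ⌊$143,431 × 150%/5⌋ = $43,029. Book value $100,402.
Year 3: ⌊$100,402 × 150%/5⌋ = $30,120. Book value $70,282.
Year 4: ⌊$70,282 × 150%/5⌋ = $21,084. Book value $49,198.
Year 5 (final): $49,198 − $24,700 = $24,498. Book value $24,700.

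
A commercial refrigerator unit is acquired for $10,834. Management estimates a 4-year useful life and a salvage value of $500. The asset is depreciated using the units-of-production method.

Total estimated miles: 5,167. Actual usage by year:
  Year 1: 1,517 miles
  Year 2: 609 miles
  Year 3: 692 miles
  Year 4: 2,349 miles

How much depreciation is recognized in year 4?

Depreciable base = $10,834 − $500 = $10,334.
Rate = $10,334 / 5,167 miles = $2 per mile.
Year 1: 1,517 × $2 = $3,034. Book value $7,800.
Year 2: 609 × $2 = $1,218. Book value $6,582.
Year 3: 692 × $2 = $1,384. Book value $5,198.
Year 4: 2,349 × $2 = $4,698. Book value $500.

$4,698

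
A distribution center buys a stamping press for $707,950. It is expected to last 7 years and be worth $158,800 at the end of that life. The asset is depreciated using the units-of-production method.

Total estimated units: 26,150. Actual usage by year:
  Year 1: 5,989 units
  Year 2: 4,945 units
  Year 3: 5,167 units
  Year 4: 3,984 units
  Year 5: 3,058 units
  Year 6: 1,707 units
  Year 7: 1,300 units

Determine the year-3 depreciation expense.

$108,507

Depreciable base = $707,950 − $158,800 = $549,150.
Rate = $549,150 / 26,150 units = $21 per unit.
Year 1: 5,989 × $21 = $125,769. Book value $582,181.
Year 2: 4,945 × $21 = $103,845. Book value $478,336.
Year 3: 5,167 × $21 = $108,507. Book value $369,829.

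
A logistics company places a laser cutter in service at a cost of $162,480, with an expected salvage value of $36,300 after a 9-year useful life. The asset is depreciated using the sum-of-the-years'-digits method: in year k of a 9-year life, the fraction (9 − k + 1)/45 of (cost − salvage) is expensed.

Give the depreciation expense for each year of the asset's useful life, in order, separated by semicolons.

$25,236; $22,432; $19,628; $16,824; $14,020; $11,216; $8,412; $5,608; $2,804

Depreciable base = $162,480 − $36,300 = $126,180.
Sum of the years' digits = 9+8+7+6+5+4+3+2+1 = 45.
Year 1: $126,180 × 9/45 = $25,236. Book value $137,244.
Year 2: $126,180 × 8/45 = $22,432. Book value $114,812.
Year 3: $126,180 × 7/45 = $19,628. Book value $95,184.
Year 4: $126,180 × 6/45 = $16,824. Book value $78,360.
Year 5: $126,180 × 5/45 = $14,020. Book value $64,340.
Year 6: $126,180 × 4/45 = $11,216. Book value $53,124.
Year 7: $126,180 × 3/45 = $8,412. Book value $44,712.
Year 8: $126,180 × 2/45 = $5,608. Book value $39,104.
Year 9: $126,180 × 1/45 = $2,804. Book value $36,300.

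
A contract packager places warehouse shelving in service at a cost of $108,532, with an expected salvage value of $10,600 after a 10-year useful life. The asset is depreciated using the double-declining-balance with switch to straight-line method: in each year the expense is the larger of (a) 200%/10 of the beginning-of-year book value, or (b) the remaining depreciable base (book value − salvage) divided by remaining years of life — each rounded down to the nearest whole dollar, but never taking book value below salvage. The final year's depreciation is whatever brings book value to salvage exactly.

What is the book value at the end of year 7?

$22,762

Depreciable base = $108,532 − $10,600 = $97,932.
Year 1: DB = ⌊$108,532 × 200%/10⌋ = $21,706; SL = ⌊$97,932/10⌋ = $9,793 → take DB $21,706. Book value $86,826.
Year 2: DB = ⌊$86,826 × 200%/10⌋ = $17,365; SL = ⌊$76,226/9⌋ = $8,469 → take DB $17,365. Book value $69,461.
Year 3: DB = ⌊$69,461 × 200%/10⌋ = $13,892; SL = ⌊$58,861/8⌋ = $7,357 → take DB $13,892. Book value $55,569.
Year 4: DB = ⌊$55,569 × 200%/10⌋ = $11,113; SL = ⌊$44,969/7⌋ = $6,424 → take DB $11,113. Book value $44,456.
Year 5: DB = ⌊$44,456 × 200%/10⌋ = $8,891; SL = ⌊$33,856/6⌋ = $5,642 → take DB $8,891. Book value $35,565.
Year 6: DB = ⌊$35,565 × 200%/10⌋ = $7,113; SL = ⌊$24,965/5⌋ = $4,993 → take DB $7,113. Book value $28,452.
Year 7: DB = ⌊$28,452 × 200%/10⌋ = $5,690; SL = ⌊$17,852/4⌋ = $4,463 → take DB $5,690. Book value $22,762.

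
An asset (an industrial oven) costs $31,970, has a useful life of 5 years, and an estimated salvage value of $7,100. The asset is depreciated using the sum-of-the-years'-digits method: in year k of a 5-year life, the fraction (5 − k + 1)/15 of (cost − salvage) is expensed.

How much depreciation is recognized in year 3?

$4,974

Depreciable base = $31,970 − $7,100 = $24,870.
Sum of the years' digits = 5+4+3+2+1 = 15.
Year 1: $24,870 × 5/15 = $8,290. Book value $23,680.
Year 2: $24,870 × 4/15 = $6,632. Book value $17,048.
Year 3: $24,870 × 3/15 = $4,974. Book value $12,074.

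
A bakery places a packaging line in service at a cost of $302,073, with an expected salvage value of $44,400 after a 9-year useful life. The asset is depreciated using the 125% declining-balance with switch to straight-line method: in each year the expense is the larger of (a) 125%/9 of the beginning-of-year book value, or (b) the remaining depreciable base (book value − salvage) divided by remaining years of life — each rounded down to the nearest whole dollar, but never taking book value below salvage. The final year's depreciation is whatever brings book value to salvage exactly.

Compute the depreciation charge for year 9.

$24,339

Depreciable base = $302,073 − $44,400 = $257,673.
Year 1: DB = ⌊$302,073 × 125%/9⌋ = $41,954; SL = ⌊$257,673/9⌋ = $28,630 → take DB $41,954. Book value $260,119.
Year 2: DB = ⌊$260,119 × 125%/9⌋ = $36,127; SL = ⌊$215,719/8⌋ = $26,964 → take DB $36,127. Book value $223,992.
Year 3: DB = ⌊$223,992 × 125%/9⌋ = $31,110; SL = ⌊$179,592/7⌋ = $25,656 → take DB $31,110. Book value $192,882.
Year 4: DB = ⌊$192,882 × 125%/9⌋ = $26,789; SL = ⌊$148,482/6⌋ = $24,747 → take DB $26,789. Book value $166,093.
Year 5: DB = ⌊$166,093 × 125%/9⌋ = $23,068; SL = ⌊$121,693/5⌋ = $24,338 → take SL $24,338. Book value $141,755.
Year 6: DB = ⌊$141,755 × 125%/9⌋ = $19,688; SL = ⌊$97,355/4⌋ = $24,338 → take SL $24,338. Book value $117,417.
Year 7: DB = ⌊$117,417 × 125%/9⌋ = $16,307; SL = ⌊$73,017/3⌋ = $24,339 → take SL $24,339. Book value $93,078.
Year 8: DB = ⌊$93,078 × 125%/9⌋ = $12,927; SL = ⌊$48,678/2⌋ = $24,339 → take SL $24,339. Book value $68,739.
Year 9 (final): $68,739 − $44,400 = $24,339. Book value $44,400.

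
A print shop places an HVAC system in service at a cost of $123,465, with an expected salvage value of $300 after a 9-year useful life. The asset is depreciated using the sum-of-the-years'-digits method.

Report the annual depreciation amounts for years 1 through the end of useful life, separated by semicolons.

$24,633; $21,896; $19,159; $16,422; $13,685; $10,948; $8,211; $5,474; $2,737

Depreciable base = $123,465 − $300 = $123,165.
Sum of the years' digits = 9+8+7+6+5+4+3+2+1 = 45.
Year 1: $123,165 × 9/45 = $24,633. Book value $98,832.
Year 2: $123,165 × 8/45 = $21,896. Book value $76,936.
Year 3: $123,165 × 7/45 = $19,159. Book value $57,777.
Year 4: $123,165 × 6/45 = $16,422. Book value $41,355.
Year 5: $123,165 × 5/45 = $13,685. Book value $27,670.
Year 6: $123,165 × 4/45 = $10,948. Book value $16,722.
Year 7: $123,165 × 3/45 = $8,211. Book value $8,511.
Year 8: $123,165 × 2/45 = $5,474. Book value $3,037.
Year 9: $123,165 × 1/45 = $2,737. Book value $300.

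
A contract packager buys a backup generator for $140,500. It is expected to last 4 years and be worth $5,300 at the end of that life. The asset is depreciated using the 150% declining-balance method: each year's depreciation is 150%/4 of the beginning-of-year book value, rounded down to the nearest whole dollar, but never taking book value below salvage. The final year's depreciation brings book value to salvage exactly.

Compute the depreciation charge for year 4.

Depreciable base = $140,500 − $5,300 = $135,200.
Year 1: ⌊$140,500 × 150%/4⌋ = $52,687. Book value $87,813.
Year 2: ⌊$87,813 × 150%/4⌋ = $32,929. Book value $54,884.
Year 3: ⌊$54,884 × 150%/4⌋ = $20,581. Book value $34,303.
Year 4 (final): $34,303 − $5,300 = $29,003. Book value $5,300.

$29,003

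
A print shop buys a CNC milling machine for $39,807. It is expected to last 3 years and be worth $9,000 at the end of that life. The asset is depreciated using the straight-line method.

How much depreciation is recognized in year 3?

$10,269

Depreciable base = $39,807 − $9,000 = $30,807.
Annual expense = $30,807 / 3 = $10,269.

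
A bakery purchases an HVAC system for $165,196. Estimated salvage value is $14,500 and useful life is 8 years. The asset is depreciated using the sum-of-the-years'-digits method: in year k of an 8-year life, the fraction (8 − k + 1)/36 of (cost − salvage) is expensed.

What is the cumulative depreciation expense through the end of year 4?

$108,836

Depreciable base = $165,196 − $14,500 = $150,696.
Sum of the years' digits = 8+7+6+5+4+3+2+1 = 36.
Year 1: $150,696 × 8/36 = $33,488. Book value $131,708.
Year 2: $150,696 × 7/36 = $29,302. Book value $102,406.
Year 3: $150,696 × 6/36 = $25,116. Book value $77,290.
Year 4: $150,696 × 5/36 = $20,930. Book value $56,360.
Accumulated through year 4 = $165,196 − $56,360 = $108,836.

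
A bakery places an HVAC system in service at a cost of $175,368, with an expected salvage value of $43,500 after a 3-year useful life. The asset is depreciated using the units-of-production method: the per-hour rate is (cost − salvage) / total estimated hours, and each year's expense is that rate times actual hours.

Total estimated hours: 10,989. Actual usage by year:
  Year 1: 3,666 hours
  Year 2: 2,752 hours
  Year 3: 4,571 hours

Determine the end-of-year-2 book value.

$98,352

Depreciable base = $175,368 − $43,500 = $131,868.
Rate = $131,868 / 10,989 hours = $12 per hour.
Year 1: 3,666 × $12 = $43,992. Book value $131,376.
Year 2: 2,752 × $12 = $33,024. Book value $98,352.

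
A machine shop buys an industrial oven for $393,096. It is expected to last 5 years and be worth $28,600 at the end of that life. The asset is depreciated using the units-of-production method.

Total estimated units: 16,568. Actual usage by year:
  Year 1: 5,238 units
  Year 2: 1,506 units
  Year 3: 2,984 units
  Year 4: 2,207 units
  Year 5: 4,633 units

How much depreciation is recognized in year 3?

$65,648

Depreciable base = $393,096 − $28,600 = $364,496.
Rate = $364,496 / 16,568 units = $22 per unit.
Year 1: 5,238 × $22 = $115,236. Book value $277,860.
Year 2: 1,506 × $22 = $33,132. Book value $244,728.
Year 3: 2,984 × $22 = $65,648. Book value $179,080.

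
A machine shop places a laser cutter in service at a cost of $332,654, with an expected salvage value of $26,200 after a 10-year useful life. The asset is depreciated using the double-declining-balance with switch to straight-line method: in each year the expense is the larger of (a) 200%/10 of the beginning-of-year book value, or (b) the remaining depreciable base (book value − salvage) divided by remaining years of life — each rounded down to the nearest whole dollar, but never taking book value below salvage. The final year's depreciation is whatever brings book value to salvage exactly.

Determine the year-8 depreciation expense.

Depreciable base = $332,654 − $26,200 = $306,454.
Year 1: DB = ⌊$332,654 × 200%/10⌋ = $66,530; SL = ⌊$306,454/10⌋ = $30,645 → take DB $66,530. Book value $266,124.
Year 2: DB = ⌊$266,124 × 200%/10⌋ = $53,224; SL = ⌊$239,924/9⌋ = $26,658 → take DB $53,224. Book value $212,900.
Year 3: DB = ⌊$212,900 × 200%/10⌋ = $42,580; SL = ⌊$186,700/8⌋ = $23,337 → take DB $42,580. Book value $170,320.
Year 4: DB = ⌊$170,320 × 200%/10⌋ = $34,064; SL = ⌊$144,120/7⌋ = $20,588 → take DB $34,064. Book value $136,256.
Year 5: DB = ⌊$136,256 × 200%/10⌋ = $27,251; SL = ⌊$110,056/6⌋ = $18,342 → take DB $27,251. Book value $109,005.
Year 6: DB = ⌊$109,005 × 200%/10⌋ = $21,801; SL = ⌊$82,805/5⌋ = $16,561 → take DB $21,801. Book value $87,204.
Year 7: DB = ⌊$87,204 × 200%/10⌋ = $17,440; SL = ⌊$61,004/4⌋ = $15,251 → take DB $17,440. Book value $69,764.
Year 8: DB = ⌊$69,764 × 200%/10⌋ = $13,952; SL = ⌊$43,564/3⌋ = $14,521 → take SL $14,521. Book value $55,243.

$14,521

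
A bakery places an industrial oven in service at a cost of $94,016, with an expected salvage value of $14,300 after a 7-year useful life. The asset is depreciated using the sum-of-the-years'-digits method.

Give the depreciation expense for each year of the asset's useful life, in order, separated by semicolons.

$19,929; $17,082; $14,235; $11,388; $8,541; $5,694; $2,847

Depreciable base = $94,016 − $14,300 = $79,716.
Sum of the years' digits = 7+6+5+4+3+2+1 = 28.
Year 1: $79,716 × 7/28 = $19,929. Book value $74,087.
Year 2: $79,716 × 6/28 = $17,082. Book value $57,005.
Year 3: $79,716 × 5/28 = $14,235. Book value $42,770.
Year 4: $79,716 × 4/28 = $11,388. Book value $31,382.
Year 5: $79,716 × 3/28 = $8,541. Book value $22,841.
Year 6: $79,716 × 2/28 = $5,694. Book value $17,147.
Year 7: $79,716 × 1/28 = $2,847. Book value $14,300.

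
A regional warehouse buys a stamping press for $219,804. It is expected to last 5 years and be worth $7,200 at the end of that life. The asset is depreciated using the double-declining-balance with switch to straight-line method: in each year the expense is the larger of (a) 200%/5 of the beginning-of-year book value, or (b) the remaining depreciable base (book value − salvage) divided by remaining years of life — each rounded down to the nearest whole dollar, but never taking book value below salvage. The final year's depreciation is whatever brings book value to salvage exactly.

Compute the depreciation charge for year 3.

$31,652

Depreciable base = $219,804 − $7,200 = $212,604.
Year 1: DB = ⌊$219,804 × 200%/5⌋ = $87,921; SL = ⌊$212,604/5⌋ = $42,520 → take DB $87,921. Book value $131,883.
Year 2: DB = ⌊$131,883 × 200%/5⌋ = $52,753; SL = ⌊$124,683/4⌋ = $31,170 → take DB $52,753. Book value $79,130.
Year 3: DB = ⌊$79,130 × 200%/5⌋ = $31,652; SL = ⌊$71,930/3⌋ = $23,976 → take DB $31,652. Book value $47,478.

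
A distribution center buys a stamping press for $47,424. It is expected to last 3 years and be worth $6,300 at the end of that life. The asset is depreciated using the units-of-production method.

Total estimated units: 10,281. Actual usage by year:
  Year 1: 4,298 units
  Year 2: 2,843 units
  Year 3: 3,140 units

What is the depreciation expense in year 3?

Depreciable base = $47,424 − $6,300 = $41,124.
Rate = $41,124 / 10,281 units = $4 per unit.
Year 1: 4,298 × $4 = $17,192. Book value $30,232.
Year 2: 2,843 × $4 = $11,372. Book value $18,860.
Year 3: 3,140 × $4 = $12,560. Book value $6,300.

$12,560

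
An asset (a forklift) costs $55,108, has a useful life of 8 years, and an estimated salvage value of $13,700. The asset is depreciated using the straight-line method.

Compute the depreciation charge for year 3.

$5,176

Depreciable base = $55,108 − $13,700 = $41,408.
Annual expense = $41,408 / 8 = $5,176.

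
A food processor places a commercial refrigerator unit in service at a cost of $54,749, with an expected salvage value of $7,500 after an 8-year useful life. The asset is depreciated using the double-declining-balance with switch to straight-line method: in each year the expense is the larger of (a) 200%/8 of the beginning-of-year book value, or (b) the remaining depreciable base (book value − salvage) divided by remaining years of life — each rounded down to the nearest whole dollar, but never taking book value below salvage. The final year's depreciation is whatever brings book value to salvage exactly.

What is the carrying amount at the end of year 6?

Depreciable base = $54,749 − $7,500 = $47,249.
Year 1: DB = ⌊$54,749 × 200%/8⌋ = $13,687; SL = ⌊$47,249/8⌋ = $5,906 → take DB $13,687. Book value $41,062.
Year 2: DB = ⌊$41,062 × 200%/8⌋ = $10,265; SL = ⌊$33,562/7⌋ = $4,794 → take DB $10,265. Book value $30,797.
Year 3: DB = ⌊$30,797 × 200%/8⌋ = $7,699; SL = ⌊$23,297/6⌋ = $3,882 → take DB $7,699. Book value $23,098.
Year 4: DB = ⌊$23,098 × 200%/8⌋ = $5,774; SL = ⌊$15,598/5⌋ = $3,119 → take DB $5,774. Book value $17,324.
Year 5: DB = ⌊$17,324 × 200%/8⌋ = $4,331; SL = ⌊$9,824/4⌋ = $2,456 → take DB $4,331. Book value $12,993.
Year 6: DB = ⌊$12,993 × 200%/8⌋ = $3,248; SL = ⌊$5,493/3⌋ = $1,831 → take DB $3,248. Book value $9,745.

$9,745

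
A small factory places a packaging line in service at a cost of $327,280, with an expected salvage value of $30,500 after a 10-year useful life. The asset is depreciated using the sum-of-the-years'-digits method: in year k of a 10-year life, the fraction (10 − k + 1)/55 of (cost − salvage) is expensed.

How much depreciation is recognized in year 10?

$5,396

Depreciable base = $327,280 − $30,500 = $296,780.
Sum of the years' digits = 10+9+8+7+6+5+4+3+2+1 = 55.
Year 1: $296,780 × 10/55 = $53,960. Book value $273,320.
Year 2: $296,780 × 9/55 = $48,564. Book value $224,756.
Year 3: $296,780 × 8/55 = $43,168. Book value $181,588.
Year 4: $296,780 × 7/55 = $37,772. Book value $143,816.
Year 5: $296,780 × 6/55 = $32,376. Book value $111,440.
Year 6: $296,780 × 5/55 = $26,980. Book value $84,460.
Year 7: $296,780 × 4/55 = $21,584. Book value $62,876.
Year 8: $296,780 × 3/55 = $16,188. Book value $46,688.
Year 9: $296,780 × 2/55 = $10,792. Book value $35,896.
Year 10: $296,780 × 1/55 = $5,396. Book value $30,500.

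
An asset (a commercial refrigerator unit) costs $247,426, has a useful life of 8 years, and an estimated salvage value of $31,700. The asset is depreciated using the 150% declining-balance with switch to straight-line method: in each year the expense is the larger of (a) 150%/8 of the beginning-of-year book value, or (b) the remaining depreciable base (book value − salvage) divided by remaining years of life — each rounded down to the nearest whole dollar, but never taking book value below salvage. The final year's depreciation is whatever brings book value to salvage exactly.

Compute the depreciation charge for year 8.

$18,638

Depreciable base = $247,426 − $31,700 = $215,726.
Year 1: DB = ⌊$247,426 × 150%/8⌋ = $46,392; SL = ⌊$215,726/8⌋ = $26,965 → take DB $46,392. Book value $201,034.
Year 2: DB = ⌊$201,034 × 150%/8⌋ = $37,693; SL = ⌊$169,334/7⌋ = $24,190 → take DB $37,693. Book value $163,341.
Year 3: DB = ⌊$163,341 × 150%/8⌋ = $30,626; SL = ⌊$131,641/6⌋ = $21,940 → take DB $30,626. Book value $132,715.
Year 4: DB = ⌊$132,715 × 150%/8⌋ = $24,884; SL = ⌊$101,015/5⌋ = $20,203 → take DB $24,884. Book value $107,831.
Year 5: DB = ⌊$107,831 × 150%/8⌋ = $20,218; SL = ⌊$76,131/4⌋ = $19,032 → take DB $20,218. Book value $87,613.
Year 6: DB = ⌊$87,613 × 150%/8⌋ = $16,427; SL = ⌊$55,913/3⌋ = $18,637 → take SL $18,637. Book value $68,976.
Year 7: DB = ⌊$68,976 × 150%/8⌋ = $12,933; SL = ⌊$37,276/2⌋ = $18,638 → take SL $18,638. Book value $50,338.
Year 8 (final): $50,338 − $31,700 = $18,638. Book value $31,700.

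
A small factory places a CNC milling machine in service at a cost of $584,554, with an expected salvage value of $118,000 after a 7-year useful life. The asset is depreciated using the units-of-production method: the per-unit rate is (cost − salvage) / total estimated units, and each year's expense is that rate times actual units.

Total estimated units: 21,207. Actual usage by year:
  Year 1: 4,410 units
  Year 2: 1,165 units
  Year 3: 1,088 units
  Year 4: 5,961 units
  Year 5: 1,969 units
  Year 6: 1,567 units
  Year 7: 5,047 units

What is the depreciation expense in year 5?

Depreciable base = $584,554 − $118,000 = $466,554.
Rate = $466,554 / 21,207 units = $22 per unit.
Year 1: 4,410 × $22 = $97,020. Book value $487,534.
Year 2: 1,165 × $22 = $25,630. Book value $461,904.
Year 3: 1,088 × $22 = $23,936. Book value $437,968.
Year 4: 5,961 × $22 = $131,142. Book value $306,826.
Year 5: 1,969 × $22 = $43,318. Book value $263,508.

$43,318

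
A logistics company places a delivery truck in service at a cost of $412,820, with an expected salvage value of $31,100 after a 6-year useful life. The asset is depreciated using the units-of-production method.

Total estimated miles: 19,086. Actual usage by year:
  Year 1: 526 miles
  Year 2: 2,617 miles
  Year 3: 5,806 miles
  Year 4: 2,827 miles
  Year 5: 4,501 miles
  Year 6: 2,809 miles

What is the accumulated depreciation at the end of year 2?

Depreciable base = $412,820 − $31,100 = $381,720.
Rate = $381,720 / 19,086 miles = $20 per mile.
Year 1: 526 × $20 = $10,520. Book value $402,300.
Year 2: 2,617 × $20 = $52,340. Book value $349,960.
Accumulated through year 2 = $412,820 − $349,960 = $62,860.

$62,860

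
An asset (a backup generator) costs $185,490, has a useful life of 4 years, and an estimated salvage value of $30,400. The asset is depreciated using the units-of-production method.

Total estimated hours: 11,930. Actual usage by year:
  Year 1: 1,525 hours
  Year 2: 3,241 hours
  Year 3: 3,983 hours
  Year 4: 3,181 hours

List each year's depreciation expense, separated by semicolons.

Depreciable base = $185,490 − $30,400 = $155,090.
Rate = $155,090 / 11,930 hours = $13 per hour.
Year 1: 1,525 × $13 = $19,825. Book value $165,665.
Year 2: 3,241 × $13 = $42,133. Book value $123,532.
Year 3: 3,983 × $13 = $51,779. Book value $71,753.
Year 4: 3,181 × $13 = $41,353. Book value $30,400.

$19,825; $42,133; $51,779; $41,353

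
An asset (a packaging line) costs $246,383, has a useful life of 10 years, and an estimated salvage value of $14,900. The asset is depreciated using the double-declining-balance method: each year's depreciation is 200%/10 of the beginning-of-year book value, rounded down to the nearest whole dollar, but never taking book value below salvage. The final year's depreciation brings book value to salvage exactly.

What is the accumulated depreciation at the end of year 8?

$205,045

Depreciable base = $246,383 − $14,900 = $231,483.
Year 1: ⌊$246,383 × 200%/10⌋ = $49,276. Book value $197,107.
Year 2: ⌊$197,107 × 200%/10⌋ = $39,421. Book value $157,686.
Year 3: ⌊$157,686 × 200%/10⌋ = $31,537. Book value $126,149.
Year 4: ⌊$126,149 × 200%/10⌋ = $25,229. Book value $100,920.
Year 5: ⌊$100,920 × 200%/10⌋ = $20,184. Book value $80,736.
Year 6: ⌊$80,736 × 200%/10⌋ = $16,147. Book value $64,589.
Year 7: ⌊$64,589 × 200%/10⌋ = $12,917. Book value $51,672.
Year 8: ⌊$51,672 × 200%/10⌋ = $10,334. Book value $41,338.
Accumulated through year 8 = $246,383 − $41,338 = $205,045.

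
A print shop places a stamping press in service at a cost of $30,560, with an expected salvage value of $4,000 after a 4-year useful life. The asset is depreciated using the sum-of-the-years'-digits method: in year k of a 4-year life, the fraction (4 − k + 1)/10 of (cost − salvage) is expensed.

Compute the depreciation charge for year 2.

$7,968

Depreciable base = $30,560 − $4,000 = $26,560.
Sum of the years' digits = 4+3+2+1 = 10.
Year 1: $26,560 × 4/10 = $10,624. Book value $19,936.
Year 2: $26,560 × 3/10 = $7,968. Book value $11,968.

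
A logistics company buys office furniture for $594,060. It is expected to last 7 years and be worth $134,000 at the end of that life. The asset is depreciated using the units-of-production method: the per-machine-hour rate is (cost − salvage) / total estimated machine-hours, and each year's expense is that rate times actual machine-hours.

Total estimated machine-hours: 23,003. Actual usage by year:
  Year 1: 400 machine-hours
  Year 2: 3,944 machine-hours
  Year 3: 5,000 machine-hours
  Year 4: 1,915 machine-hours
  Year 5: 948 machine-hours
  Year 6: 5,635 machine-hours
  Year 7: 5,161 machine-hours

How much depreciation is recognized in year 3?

Depreciable base = $594,060 − $134,000 = $460,060.
Rate = $460,060 / 23,003 machine-hours = $20 per machine-hour.
Year 1: 400 × $20 = $8,000. Book value $586,060.
Year 2: 3,944 × $20 = $78,880. Book value $507,180.
Year 3: 5,000 × $20 = $100,000. Book value $407,180.

$100,000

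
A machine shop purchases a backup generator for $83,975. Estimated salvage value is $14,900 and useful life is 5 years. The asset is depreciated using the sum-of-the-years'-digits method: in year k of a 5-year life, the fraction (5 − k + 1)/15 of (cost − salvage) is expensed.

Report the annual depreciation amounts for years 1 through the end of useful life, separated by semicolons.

$23,025; $18,420; $13,815; $9,210; $4,605

Depreciable base = $83,975 − $14,900 = $69,075.
Sum of the years' digits = 5+4+3+2+1 = 15.
Year 1: $69,075 × 5/15 = $23,025. Book value $60,950.
Year 2: $69,075 × 4/15 = $18,420. Book value $42,530.
Year 3: $69,075 × 3/15 = $13,815. Book value $28,715.
Year 4: $69,075 × 2/15 = $9,210. Book value $19,505.
Year 5: $69,075 × 1/15 = $4,605. Book value $14,900.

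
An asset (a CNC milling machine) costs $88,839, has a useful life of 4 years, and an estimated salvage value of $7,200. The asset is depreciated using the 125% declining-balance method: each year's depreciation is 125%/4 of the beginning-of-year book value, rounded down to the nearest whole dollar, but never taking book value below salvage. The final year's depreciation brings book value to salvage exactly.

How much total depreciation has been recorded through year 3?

Depreciable base = $88,839 − $7,200 = $81,639.
Year 1: ⌊$88,839 × 125%/4⌋ = $27,762. Book value $61,077.
Year 2: ⌊$61,077 × 125%/4⌋ = $19,086. Book value $41,991.
Year 3: ⌊$41,991 × 125%/4⌋ = $13,122. Book value $28,869.
Accumulated through year 3 = $88,839 − $28,869 = $59,970.

$59,970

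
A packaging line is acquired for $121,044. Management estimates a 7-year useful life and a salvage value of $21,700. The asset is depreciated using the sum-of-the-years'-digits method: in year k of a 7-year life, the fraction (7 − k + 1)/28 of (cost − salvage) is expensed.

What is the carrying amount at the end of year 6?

Depreciable base = $121,044 − $21,700 = $99,344.
Sum of the years' digits = 7+6+5+4+3+2+1 = 28.
Year 1: $99,344 × 7/28 = $24,836. Book value $96,208.
Year 2: $99,344 × 6/28 = $21,288. Book value $74,920.
Year 3: $99,344 × 5/28 = $17,740. Book value $57,180.
Year 4: $99,344 × 4/28 = $14,192. Book value $42,988.
Year 5: $99,344 × 3/28 = $10,644. Book value $32,344.
Year 6: $99,344 × 2/28 = $7,096. Book value $25,248.

$25,248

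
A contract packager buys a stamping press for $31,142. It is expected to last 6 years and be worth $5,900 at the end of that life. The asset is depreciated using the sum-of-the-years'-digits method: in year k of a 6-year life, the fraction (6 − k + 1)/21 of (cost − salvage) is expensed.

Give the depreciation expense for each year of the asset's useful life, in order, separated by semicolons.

$7,212; $6,010; $4,808; $3,606; $2,404; $1,202

Depreciable base = $31,142 − $5,900 = $25,242.
Sum of the years' digits = 6+5+4+3+2+1 = 21.
Year 1: $25,242 × 6/21 = $7,212. Book value $23,930.
Year 2: $25,242 × 5/21 = $6,010. Book value $17,920.
Year 3: $25,242 × 4/21 = $4,808. Book value $13,112.
Year 4: $25,242 × 3/21 = $3,606. Book value $9,506.
Year 5: $25,242 × 2/21 = $2,404. Book value $7,102.
Year 6: $25,242 × 1/21 = $1,202. Book value $5,900.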